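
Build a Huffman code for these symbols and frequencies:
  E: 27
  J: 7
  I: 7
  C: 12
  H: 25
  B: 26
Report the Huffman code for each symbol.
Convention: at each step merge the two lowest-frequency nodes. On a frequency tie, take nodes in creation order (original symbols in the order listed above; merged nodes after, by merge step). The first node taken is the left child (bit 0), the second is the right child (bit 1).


Huffman tree construction:
Step 1: Merge J(7) + I(7) = 14
Step 2: Merge C(12) + (J+I)(14) = 26
Step 3: Merge H(25) + B(26) = 51
Step 4: Merge (C+(J+I))(26) + E(27) = 53
Step 5: Merge (H+B)(51) + ((C+(J+I))+E)(53) = 104
Read each symbol's code off the tree from the root (left child = 0, right child = 1).

Codes:
  E: 11 (length 2)
  J: 1010 (length 4)
  I: 1011 (length 4)
  C: 100 (length 3)
  H: 00 (length 2)
  B: 01 (length 2)
Average code length: 248/104 = 2.3846 bits/symbol


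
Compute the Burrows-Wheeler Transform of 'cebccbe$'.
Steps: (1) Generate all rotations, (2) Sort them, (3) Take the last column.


Rotations (sorted):
  0: $cebccbe -> last char: e
  1: bccbe$ce -> last char: e
  2: be$cebcc -> last char: c
  3: cbe$cebc -> last char: c
  4: ccbe$ceb -> last char: b
  5: cebccbe$ -> last char: $
  6: e$cebccb -> last char: b
  7: ebccbe$c -> last char: c


BWT = eeccb$bc


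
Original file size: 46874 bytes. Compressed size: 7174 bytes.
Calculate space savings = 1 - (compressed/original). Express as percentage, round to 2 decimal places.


ratio = compressed/original = 7174/46874 = 0.153049
savings = 1 - ratio = 1 - 0.153049 = 0.846951
as a percentage: 0.846951 * 100 = 84.7%

Space savings = 1 - 7174/46874 = 84.7%


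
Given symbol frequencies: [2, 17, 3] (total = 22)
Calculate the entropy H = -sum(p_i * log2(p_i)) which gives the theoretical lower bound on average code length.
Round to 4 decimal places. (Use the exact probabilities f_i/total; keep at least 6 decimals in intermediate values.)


Per-symbol terms -p_i * log2(p_i) with p_i = f_i/22:
  p = 2/22 = 0.090909: log2(p) = -3.459432, -p*log2(p) = 0.314494
  p = 17/22 = 0.772727: log2(p) = -0.371969, -p*log2(p) = 0.287430
  p = 3/22 = 0.136364: log2(p) = -2.874469, -p*log2(p) = 0.391973
H = 0.314494 + 0.287430 + 0.391973 = 0.993897

H = 0.9939 bits/symbol


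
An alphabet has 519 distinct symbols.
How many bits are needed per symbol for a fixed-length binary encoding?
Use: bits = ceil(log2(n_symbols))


log2(519) = 9.0196
Bracket: 2^9 = 512 < 519 <= 2^10 = 1024
So ceil(log2(519)) = 10

bits = ceil(log2(519)) = ceil(9.0196) = 10 bits


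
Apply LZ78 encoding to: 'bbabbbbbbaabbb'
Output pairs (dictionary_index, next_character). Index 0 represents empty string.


LZ78 encoding steps:
Dictionary: {0: ''}
Step 1: w='' (idx 0), next='b' -> output (0, 'b'), add 'b' as idx 1
Step 2: w='b' (idx 1), next='a' -> output (1, 'a'), add 'ba' as idx 2
Step 3: w='b' (idx 1), next='b' -> output (1, 'b'), add 'bb' as idx 3
Step 4: w='bb' (idx 3), next='b' -> output (3, 'b'), add 'bbb' as idx 4
Step 5: w='ba' (idx 2), next='a' -> output (2, 'a'), add 'baa' as idx 5
Step 6: w='bbb' (idx 4), end of input -> output (4, '')


Encoded: [(0, 'b'), (1, 'a'), (1, 'b'), (3, 'b'), (2, 'a'), (4, '')]


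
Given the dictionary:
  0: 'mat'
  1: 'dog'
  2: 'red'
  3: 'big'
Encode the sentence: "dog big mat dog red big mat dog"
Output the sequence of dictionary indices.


Look up each word in the dictionary:
  'dog' -> 1
  'big' -> 3
  'mat' -> 0
  'dog' -> 1
  'red' -> 2
  'big' -> 3
  'mat' -> 0
  'dog' -> 1

Encoded: [1, 3, 0, 1, 2, 3, 0, 1]


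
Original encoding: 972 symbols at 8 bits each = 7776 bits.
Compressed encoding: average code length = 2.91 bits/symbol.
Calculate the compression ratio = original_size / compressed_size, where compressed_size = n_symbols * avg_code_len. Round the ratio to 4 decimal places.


original_size = n_symbols * orig_bits = 972 * 8 = 7776 bits
compressed_size = n_symbols * avg_code_len = 972 * 2.91 = 2828.52 bits
ratio = original_size / compressed_size = 7776 / 2828.52 = 2.7491

Compression ratio = 2.7491


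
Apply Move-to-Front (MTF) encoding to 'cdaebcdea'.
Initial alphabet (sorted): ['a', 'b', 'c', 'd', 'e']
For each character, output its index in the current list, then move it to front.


MTF encoding:
'c': index 2 in ['a', 'b', 'c', 'd', 'e'] -> ['c', 'a', 'b', 'd', 'e']
'd': index 3 in ['c', 'a', 'b', 'd', 'e'] -> ['d', 'c', 'a', 'b', 'e']
'a': index 2 in ['d', 'c', 'a', 'b', 'e'] -> ['a', 'd', 'c', 'b', 'e']
'e': index 4 in ['a', 'd', 'c', 'b', 'e'] -> ['e', 'a', 'd', 'c', 'b']
'b': index 4 in ['e', 'a', 'd', 'c', 'b'] -> ['b', 'e', 'a', 'd', 'c']
'c': index 4 in ['b', 'e', 'a', 'd', 'c'] -> ['c', 'b', 'e', 'a', 'd']
'd': index 4 in ['c', 'b', 'e', 'a', 'd'] -> ['d', 'c', 'b', 'e', 'a']
'e': index 3 in ['d', 'c', 'b', 'e', 'a'] -> ['e', 'd', 'c', 'b', 'a']
'a': index 4 in ['e', 'd', 'c', 'b', 'a'] -> ['a', 'e', 'd', 'c', 'b']


Output: [2, 3, 2, 4, 4, 4, 4, 3, 4]


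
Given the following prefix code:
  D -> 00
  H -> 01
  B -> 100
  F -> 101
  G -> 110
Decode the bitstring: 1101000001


Decoding step by step:
Bits 110 -> G
Bits 100 -> B
Bits 00 -> D
Bits 01 -> H


Decoded message: GBDH


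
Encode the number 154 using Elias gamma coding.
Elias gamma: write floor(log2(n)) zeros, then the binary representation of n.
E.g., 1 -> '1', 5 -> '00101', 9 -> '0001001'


num_bits = floor(log2(154)) + 1 = 8
leading_zeros = num_bits - 1 = 7
binary(154) = 10011010

Elias gamma(154) = '0000000' + '10011010' = 000000010011010 (15 bits)


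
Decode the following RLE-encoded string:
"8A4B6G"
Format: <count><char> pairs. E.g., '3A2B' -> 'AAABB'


Expanding each <count><char> pair:
  8A -> 'AAAAAAAA'
  4B -> 'BBBB'
  6G -> 'GGGGGG'

Decoded = AAAAAAAABBBBGGGGGG


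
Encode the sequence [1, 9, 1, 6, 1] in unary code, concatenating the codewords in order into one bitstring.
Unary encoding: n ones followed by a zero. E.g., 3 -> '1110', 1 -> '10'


Encode each number as n ones followed by a terminating 0:
  1 -> 10 (2 bits)
  9 -> 1111111110 (10 bits)
  1 -> 10 (2 bits)
  6 -> 1111110 (7 bits)
  1 -> 10 (2 bits)
Total length = 2 + 10 + 2 + 7 + 2 = 23 bits.

Unary([1, 9, 1, 6, 1]) = 10111111111010111111010 (23 bits)


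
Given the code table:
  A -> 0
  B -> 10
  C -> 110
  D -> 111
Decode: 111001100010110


Decoding:
111 -> D
0 -> A
0 -> A
110 -> C
0 -> A
0 -> A
10 -> B
110 -> C


Result: DAACAABC


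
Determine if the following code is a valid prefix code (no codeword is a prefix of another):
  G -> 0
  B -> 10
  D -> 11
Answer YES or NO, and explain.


Checking each pair (does one codeword prefix another?):
  G='0' vs B='10': no prefix
  G='0' vs D='11': no prefix
  B='10' vs G='0': no prefix
  B='10' vs D='11': no prefix
  D='11' vs G='0': no prefix
  D='11' vs B='10': no prefix
No violation found over all pairs.

YES -- this is a valid prefix code. No codeword is a prefix of any other codeword.


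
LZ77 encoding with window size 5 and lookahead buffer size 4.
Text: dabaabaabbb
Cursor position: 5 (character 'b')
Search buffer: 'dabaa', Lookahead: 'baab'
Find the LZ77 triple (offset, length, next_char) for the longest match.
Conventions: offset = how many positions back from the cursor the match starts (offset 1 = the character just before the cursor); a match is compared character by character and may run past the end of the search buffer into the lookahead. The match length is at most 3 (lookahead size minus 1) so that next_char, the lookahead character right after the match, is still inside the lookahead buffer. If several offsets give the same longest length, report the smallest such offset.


Try each offset into the search buffer:
  offset=1 (pos 4, char 'a'): match length 0
  offset=2 (pos 3, char 'a'): match length 0
  offset=3 (pos 2, char 'b'): match length 3
  offset=4 (pos 1, char 'a'): match length 0
  offset=5 (pos 0, char 'd'): match length 0
Longest match has length 3 at offset 3.
next_char = character at position 5 + 3 = 8 -> 'b'

Best match: offset=3, length=3 (matching 'baa' starting at position 2)
LZ77 triple: (3, 3, 'b')


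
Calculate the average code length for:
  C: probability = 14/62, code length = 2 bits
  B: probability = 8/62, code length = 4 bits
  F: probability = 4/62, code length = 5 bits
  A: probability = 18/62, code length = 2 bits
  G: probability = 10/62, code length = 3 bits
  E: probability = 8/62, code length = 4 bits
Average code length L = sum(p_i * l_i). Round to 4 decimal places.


Weighted contributions p_i * l_i:
  C: (14/62) * 2 = 28/62
  B: (8/62) * 4 = 32/62
  F: (4/62) * 5 = 20/62
  A: (18/62) * 2 = 36/62
  G: (10/62) * 3 = 30/62
  E: (8/62) * 4 = 32/62
Sum = (28 + 32 + 20 + 36 + 30 + 32)/62 = 178/62

L = 178/62 = 2.8710 bits/symbol


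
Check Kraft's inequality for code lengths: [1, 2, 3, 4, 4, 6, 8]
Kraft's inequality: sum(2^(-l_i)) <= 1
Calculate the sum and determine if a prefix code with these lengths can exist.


Sum = 2^(-1) + 2^(-2) + 2^(-3) + 2^(-4) + 2^(-4) + 2^(-6) + 2^(-8)
    = 0.5 + 0.25 + 0.125 + 0.0625 + 0.0625 + 0.015625 + 0.00390625
    = 261/256 = 1.01953125
Since 1.01953125 > 1, Kraft's inequality is NOT satisfied.
A prefix code with these lengths CANNOT exist.

Kraft sum = 1.01953125. Not satisfied.


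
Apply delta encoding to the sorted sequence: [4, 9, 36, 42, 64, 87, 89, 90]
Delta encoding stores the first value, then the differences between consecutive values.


First value: 4
Deltas:
  9 - 4 = 5
  36 - 9 = 27
  42 - 36 = 6
  64 - 42 = 22
  87 - 64 = 23
  89 - 87 = 2
  90 - 89 = 1


Delta encoded: [4, 5, 27, 6, 22, 23, 2, 1]


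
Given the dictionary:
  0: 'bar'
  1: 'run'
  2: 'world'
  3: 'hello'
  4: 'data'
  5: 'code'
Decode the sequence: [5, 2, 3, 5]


Look up each index in the dictionary:
  5 -> 'code'
  2 -> 'world'
  3 -> 'hello'
  5 -> 'code'

Decoded: "code world hello code"


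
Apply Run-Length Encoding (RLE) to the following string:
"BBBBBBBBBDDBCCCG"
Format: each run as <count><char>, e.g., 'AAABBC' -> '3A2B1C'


Scanning runs left to right:
  i=0: run of 'B' x 9 -> '9B'
  i=9: run of 'D' x 2 -> '2D'
  i=11: run of 'B' x 1 -> '1B'
  i=12: run of 'C' x 3 -> '3C'
  i=15: run of 'G' x 1 -> '1G'

RLE = 9B2D1B3C1G


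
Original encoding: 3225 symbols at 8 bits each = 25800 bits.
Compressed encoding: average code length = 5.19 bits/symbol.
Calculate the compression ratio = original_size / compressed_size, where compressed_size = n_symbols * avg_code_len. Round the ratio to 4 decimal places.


original_size = n_symbols * orig_bits = 3225 * 8 = 25800 bits
compressed_size = n_symbols * avg_code_len = 3225 * 5.19 = 16737.75 bits
ratio = original_size / compressed_size = 25800 / 16737.75 = 1.5414

Compression ratio = 1.5414


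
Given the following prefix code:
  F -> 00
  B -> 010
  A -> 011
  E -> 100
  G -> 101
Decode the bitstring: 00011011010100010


Decoding step by step:
Bits 00 -> F
Bits 011 -> A
Bits 011 -> A
Bits 010 -> B
Bits 100 -> E
Bits 010 -> B


Decoded message: FAABEB


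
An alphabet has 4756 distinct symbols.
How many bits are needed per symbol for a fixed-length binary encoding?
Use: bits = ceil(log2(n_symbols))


log2(4756) = 12.2155
Bracket: 2^12 = 4096 < 4756 <= 2^13 = 8192
So ceil(log2(4756)) = 13

bits = ceil(log2(4756)) = ceil(12.2155) = 13 bits


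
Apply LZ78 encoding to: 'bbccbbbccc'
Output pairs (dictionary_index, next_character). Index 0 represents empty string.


LZ78 encoding steps:
Dictionary: {0: ''}
Step 1: w='' (idx 0), next='b' -> output (0, 'b'), add 'b' as idx 1
Step 2: w='b' (idx 1), next='c' -> output (1, 'c'), add 'bc' as idx 2
Step 3: w='' (idx 0), next='c' -> output (0, 'c'), add 'c' as idx 3
Step 4: w='b' (idx 1), next='b' -> output (1, 'b'), add 'bb' as idx 4
Step 5: w='bc' (idx 2), next='c' -> output (2, 'c'), add 'bcc' as idx 5
Step 6: w='c' (idx 3), end of input -> output (3, '')


Encoded: [(0, 'b'), (1, 'c'), (0, 'c'), (1, 'b'), (2, 'c'), (3, '')]


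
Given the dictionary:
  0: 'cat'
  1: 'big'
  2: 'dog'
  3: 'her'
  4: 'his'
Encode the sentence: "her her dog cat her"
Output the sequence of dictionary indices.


Look up each word in the dictionary:
  'her' -> 3
  'her' -> 3
  'dog' -> 2
  'cat' -> 0
  'her' -> 3

Encoded: [3, 3, 2, 0, 3]


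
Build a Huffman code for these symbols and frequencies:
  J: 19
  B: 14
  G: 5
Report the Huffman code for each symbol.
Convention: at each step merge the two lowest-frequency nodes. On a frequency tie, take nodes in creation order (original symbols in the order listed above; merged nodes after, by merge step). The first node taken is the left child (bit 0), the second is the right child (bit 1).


Huffman tree construction:
Step 1: Merge G(5) + B(14) = 19
Step 2: Merge J(19) + (G+B)(19) = 38
Read each symbol's code off the tree from the root (left child = 0, right child = 1).

Codes:
  J: 0 (length 1)
  B: 11 (length 2)
  G: 10 (length 2)
Average code length: 57/38 = 1.5000 bits/symbol


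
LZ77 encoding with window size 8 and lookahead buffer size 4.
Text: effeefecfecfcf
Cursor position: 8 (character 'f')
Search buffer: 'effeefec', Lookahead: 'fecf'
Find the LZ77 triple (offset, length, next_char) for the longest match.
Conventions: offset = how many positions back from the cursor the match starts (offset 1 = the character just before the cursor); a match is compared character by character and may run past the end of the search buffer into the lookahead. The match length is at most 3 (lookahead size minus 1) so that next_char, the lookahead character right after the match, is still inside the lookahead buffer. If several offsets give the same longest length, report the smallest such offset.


Try each offset into the search buffer:
  offset=1 (pos 7, char 'c'): match length 0
  offset=2 (pos 6, char 'e'): match length 0
  offset=3 (pos 5, char 'f'): match length 3
  offset=4 (pos 4, char 'e'): match length 0
  offset=5 (pos 3, char 'e'): match length 0
  offset=6 (pos 2, char 'f'): match length 2
  offset=7 (pos 1, char 'f'): match length 1
  offset=8 (pos 0, char 'e'): match length 0
Longest match has length 3 at offset 3.
next_char = character at position 8 + 3 = 11 -> 'f'

Best match: offset=3, length=3 (matching 'fec' starting at position 5)
LZ77 triple: (3, 3, 'f')


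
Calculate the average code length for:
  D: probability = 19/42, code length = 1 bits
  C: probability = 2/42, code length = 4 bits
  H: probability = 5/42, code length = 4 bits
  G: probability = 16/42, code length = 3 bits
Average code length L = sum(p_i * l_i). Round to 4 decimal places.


Weighted contributions p_i * l_i:
  D: (19/42) * 1 = 19/42
  C: (2/42) * 4 = 8/42
  H: (5/42) * 4 = 20/42
  G: (16/42) * 3 = 48/42
Sum = (19 + 8 + 20 + 48)/42 = 95/42

L = 95/42 = 2.2619 bits/symbol


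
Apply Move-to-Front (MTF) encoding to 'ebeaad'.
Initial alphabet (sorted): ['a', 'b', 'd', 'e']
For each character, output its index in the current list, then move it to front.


MTF encoding:
'e': index 3 in ['a', 'b', 'd', 'e'] -> ['e', 'a', 'b', 'd']
'b': index 2 in ['e', 'a', 'b', 'd'] -> ['b', 'e', 'a', 'd']
'e': index 1 in ['b', 'e', 'a', 'd'] -> ['e', 'b', 'a', 'd']
'a': index 2 in ['e', 'b', 'a', 'd'] -> ['a', 'e', 'b', 'd']
'a': index 0 in ['a', 'e', 'b', 'd'] -> ['a', 'e', 'b', 'd']
'd': index 3 in ['a', 'e', 'b', 'd'] -> ['d', 'a', 'e', 'b']


Output: [3, 2, 1, 2, 0, 3]


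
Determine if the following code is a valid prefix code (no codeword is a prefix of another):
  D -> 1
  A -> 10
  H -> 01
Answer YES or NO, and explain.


Checking each pair (does one codeword prefix another?):
  D='1' vs A='10': prefix -- VIOLATION

NO -- this is NOT a valid prefix code. D (1) is a prefix of A (10).


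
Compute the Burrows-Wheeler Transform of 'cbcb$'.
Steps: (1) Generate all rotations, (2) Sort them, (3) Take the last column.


Rotations (sorted):
  0: $cbcb -> last char: b
  1: b$cbc -> last char: c
  2: bcb$c -> last char: c
  3: cb$cb -> last char: b
  4: cbcb$ -> last char: $


BWT = bccb$


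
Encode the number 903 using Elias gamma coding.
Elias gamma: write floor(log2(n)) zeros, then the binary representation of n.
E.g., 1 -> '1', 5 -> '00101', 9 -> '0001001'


num_bits = floor(log2(903)) + 1 = 10
leading_zeros = num_bits - 1 = 9
binary(903) = 1110000111

Elias gamma(903) = '000000000' + '1110000111' = 0000000001110000111 (19 bits)


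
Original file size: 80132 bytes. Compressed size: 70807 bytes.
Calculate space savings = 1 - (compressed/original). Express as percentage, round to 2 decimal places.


ratio = compressed/original = 70807/80132 = 0.88363
savings = 1 - ratio = 1 - 0.88363 = 0.11637
as a percentage: 0.11637 * 100 = 11.64%

Space savings = 1 - 70807/80132 = 11.64%


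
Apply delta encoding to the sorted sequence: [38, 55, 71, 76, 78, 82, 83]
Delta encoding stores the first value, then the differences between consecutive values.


First value: 38
Deltas:
  55 - 38 = 17
  71 - 55 = 16
  76 - 71 = 5
  78 - 76 = 2
  82 - 78 = 4
  83 - 82 = 1


Delta encoded: [38, 17, 16, 5, 2, 4, 1]


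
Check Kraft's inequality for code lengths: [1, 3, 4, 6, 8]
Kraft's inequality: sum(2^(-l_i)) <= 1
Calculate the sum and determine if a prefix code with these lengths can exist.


Sum = 2^(-1) + 2^(-3) + 2^(-4) + 2^(-6) + 2^(-8)
    = 0.5 + 0.125 + 0.0625 + 0.015625 + 0.00390625
    = 181/256 = 0.70703125
Since 0.70703125 <= 1, Kraft's inequality IS satisfied.
A prefix code with these lengths CAN exist.

Kraft sum = 0.70703125. Satisfied.


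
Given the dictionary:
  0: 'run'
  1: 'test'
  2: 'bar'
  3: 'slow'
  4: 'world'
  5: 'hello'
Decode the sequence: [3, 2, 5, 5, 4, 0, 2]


Look up each index in the dictionary:
  3 -> 'slow'
  2 -> 'bar'
  5 -> 'hello'
  5 -> 'hello'
  4 -> 'world'
  0 -> 'run'
  2 -> 'bar'

Decoded: "slow bar hello hello world run bar"


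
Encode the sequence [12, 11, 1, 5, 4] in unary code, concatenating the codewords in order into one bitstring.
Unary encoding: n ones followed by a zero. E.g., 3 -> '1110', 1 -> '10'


Encode each number as n ones followed by a terminating 0:
  12 -> 1111111111110 (13 bits)
  11 -> 111111111110 (12 bits)
  1 -> 10 (2 bits)
  5 -> 111110 (6 bits)
  4 -> 11110 (5 bits)
Total length = 13 + 12 + 2 + 6 + 5 = 38 bits.

Unary([12, 11, 1, 5, 4]) = 11111111111101111111111101011111011110 (38 bits)


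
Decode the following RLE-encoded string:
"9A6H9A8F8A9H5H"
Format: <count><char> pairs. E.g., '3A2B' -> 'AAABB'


Expanding each <count><char> pair:
  9A -> 'AAAAAAAAA'
  6H -> 'HHHHHH'
  9A -> 'AAAAAAAAA'
  8F -> 'FFFFFFFF'
  8A -> 'AAAAAAAA'
  9H -> 'HHHHHHHHH'
  5H -> 'HHHHH'

Decoded = AAAAAAAAAHHHHHHAAAAAAAAAFFFFFFFFAAAAAAAAHHHHHHHHHHHHHH


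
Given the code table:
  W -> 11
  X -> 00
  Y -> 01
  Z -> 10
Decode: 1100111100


Decoding:
11 -> W
00 -> X
11 -> W
11 -> W
00 -> X


Result: WXWWX


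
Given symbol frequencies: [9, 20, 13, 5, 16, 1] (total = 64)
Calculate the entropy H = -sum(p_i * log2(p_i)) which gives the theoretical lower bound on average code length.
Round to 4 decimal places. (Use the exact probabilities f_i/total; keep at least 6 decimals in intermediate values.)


Per-symbol terms -p_i * log2(p_i) with p_i = f_i/64:
  p = 9/64 = 0.140625: log2(p) = -2.830075, -p*log2(p) = 0.397979
  p = 20/64 = 0.312500: log2(p) = -1.678072, -p*log2(p) = 0.524397
  p = 13/64 = 0.203125: log2(p) = -2.299560, -p*log2(p) = 0.467098
  p = 5/64 = 0.078125: log2(p) = -3.678072, -p*log2(p) = 0.287349
  p = 16/64 = 0.250000: log2(p) = -2.000000, -p*log2(p) = 0.500000
  p = 1/64 = 0.015625: log2(p) = -6.000000, -p*log2(p) = 0.093750
H = 0.397979 + 0.524397 + 0.467098 + 0.287349 + 0.500000 + 0.093750 = 2.270573

H = 2.2706 bits/symbol


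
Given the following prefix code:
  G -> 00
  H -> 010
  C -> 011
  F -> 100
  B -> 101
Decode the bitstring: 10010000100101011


Decoding step by step:
Bits 100 -> F
Bits 100 -> F
Bits 00 -> G
Bits 100 -> F
Bits 101 -> B
Bits 011 -> C


Decoded message: FFGFBC


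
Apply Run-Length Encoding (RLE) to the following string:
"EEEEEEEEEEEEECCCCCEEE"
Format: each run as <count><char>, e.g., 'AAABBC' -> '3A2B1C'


Scanning runs left to right:
  i=0: run of 'E' x 13 -> '13E'
  i=13: run of 'C' x 5 -> '5C'
  i=18: run of 'E' x 3 -> '3E'

RLE = 13E5C3E


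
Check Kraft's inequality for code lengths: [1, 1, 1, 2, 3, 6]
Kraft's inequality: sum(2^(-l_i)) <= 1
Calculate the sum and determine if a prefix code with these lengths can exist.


Sum = 2^(-1) + 2^(-1) + 2^(-1) + 2^(-2) + 2^(-3) + 2^(-6)
    = 0.5 + 0.5 + 0.5 + 0.25 + 0.125 + 0.015625
    = 121/64 = 1.890625
Since 1.890625 > 1, Kraft's inequality is NOT satisfied.
A prefix code with these lengths CANNOT exist.

Kraft sum = 1.890625. Not satisfied.


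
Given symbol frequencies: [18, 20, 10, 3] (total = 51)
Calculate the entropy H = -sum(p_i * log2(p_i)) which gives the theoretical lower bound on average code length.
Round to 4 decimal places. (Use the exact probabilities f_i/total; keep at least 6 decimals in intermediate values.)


Per-symbol terms -p_i * log2(p_i) with p_i = f_i/51:
  p = 18/51 = 0.352941: log2(p) = -1.502500, -p*log2(p) = 0.530294
  p = 20/51 = 0.392157: log2(p) = -1.350497, -p*log2(p) = 0.529607
  p = 10/51 = 0.196078: log2(p) = -2.350497, -p*log2(p) = 0.460882
  p = 3/51 = 0.058824: log2(p) = -4.087463, -p*log2(p) = 0.240439
H = 0.530294 + 0.529607 + 0.460882 + 0.240439 = 1.761222

H = 1.7612 bits/symbol


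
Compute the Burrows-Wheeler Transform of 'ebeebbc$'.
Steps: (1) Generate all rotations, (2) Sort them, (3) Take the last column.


Rotations (sorted):
  0: $ebeebbc -> last char: c
  1: bbc$ebee -> last char: e
  2: bc$ebeeb -> last char: b
  3: beebbc$e -> last char: e
  4: c$ebeebb -> last char: b
  5: ebbc$ebe -> last char: e
  6: ebeebbc$ -> last char: $
  7: eebbc$eb -> last char: b


BWT = cebebe$b


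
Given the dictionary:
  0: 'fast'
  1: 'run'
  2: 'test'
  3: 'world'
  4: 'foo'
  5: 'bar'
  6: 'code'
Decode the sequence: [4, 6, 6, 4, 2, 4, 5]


Look up each index in the dictionary:
  4 -> 'foo'
  6 -> 'code'
  6 -> 'code'
  4 -> 'foo'
  2 -> 'test'
  4 -> 'foo'
  5 -> 'bar'

Decoded: "foo code code foo test foo bar"


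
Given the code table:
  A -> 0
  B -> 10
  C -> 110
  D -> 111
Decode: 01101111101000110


Decoding:
0 -> A
110 -> C
111 -> D
110 -> C
10 -> B
0 -> A
0 -> A
110 -> C


Result: ACDCBAAC


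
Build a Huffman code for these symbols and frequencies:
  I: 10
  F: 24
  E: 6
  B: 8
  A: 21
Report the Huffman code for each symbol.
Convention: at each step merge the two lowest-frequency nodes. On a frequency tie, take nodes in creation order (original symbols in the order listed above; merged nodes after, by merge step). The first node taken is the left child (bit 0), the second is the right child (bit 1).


Huffman tree construction:
Step 1: Merge E(6) + B(8) = 14
Step 2: Merge I(10) + (E+B)(14) = 24
Step 3: Merge A(21) + F(24) = 45
Step 4: Merge (I+(E+B))(24) + (A+F)(45) = 69
Read each symbol's code off the tree from the root (left child = 0, right child = 1).

Codes:
  I: 00 (length 2)
  F: 11 (length 2)
  E: 010 (length 3)
  B: 011 (length 3)
  A: 10 (length 2)
Average code length: 152/69 = 2.2029 bits/symbol


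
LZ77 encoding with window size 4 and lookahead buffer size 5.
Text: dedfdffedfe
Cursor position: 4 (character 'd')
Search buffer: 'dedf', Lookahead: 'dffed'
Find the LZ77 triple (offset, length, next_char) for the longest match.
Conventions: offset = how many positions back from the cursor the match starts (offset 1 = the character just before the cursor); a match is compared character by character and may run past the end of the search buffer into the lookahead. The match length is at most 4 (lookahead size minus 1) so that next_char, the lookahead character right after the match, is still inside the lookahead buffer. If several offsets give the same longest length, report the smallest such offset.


Try each offset into the search buffer:
  offset=1 (pos 3, char 'f'): match length 0
  offset=2 (pos 2, char 'd'): match length 2
  offset=3 (pos 1, char 'e'): match length 0
  offset=4 (pos 0, char 'd'): match length 1
Longest match has length 2 at offset 2.
next_char = character at position 4 + 2 = 6 -> 'f'

Best match: offset=2, length=2 (matching 'df' starting at position 2)
LZ77 triple: (2, 2, 'f')


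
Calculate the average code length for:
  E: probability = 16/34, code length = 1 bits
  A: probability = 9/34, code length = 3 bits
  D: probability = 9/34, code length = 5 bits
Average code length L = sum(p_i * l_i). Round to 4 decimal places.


Weighted contributions p_i * l_i:
  E: (16/34) * 1 = 16/34
  A: (9/34) * 3 = 27/34
  D: (9/34) * 5 = 45/34
Sum = (16 + 27 + 45)/34 = 88/34

L = 88/34 = 2.5882 bits/symbol


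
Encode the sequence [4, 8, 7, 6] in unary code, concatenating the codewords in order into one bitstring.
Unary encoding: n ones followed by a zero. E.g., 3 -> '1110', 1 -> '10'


Encode each number as n ones followed by a terminating 0:
  4 -> 11110 (5 bits)
  8 -> 111111110 (9 bits)
  7 -> 11111110 (8 bits)
  6 -> 1111110 (7 bits)
Total length = 5 + 9 + 8 + 7 = 29 bits.

Unary([4, 8, 7, 6]) = 11110111111110111111101111110 (29 bits)


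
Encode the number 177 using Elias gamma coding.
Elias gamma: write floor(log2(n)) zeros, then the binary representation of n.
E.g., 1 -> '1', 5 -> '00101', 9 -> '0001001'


num_bits = floor(log2(177)) + 1 = 8
leading_zeros = num_bits - 1 = 7
binary(177) = 10110001

Elias gamma(177) = '0000000' + '10110001' = 000000010110001 (15 bits)


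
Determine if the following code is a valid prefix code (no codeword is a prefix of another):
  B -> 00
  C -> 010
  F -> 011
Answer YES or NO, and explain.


Checking each pair (does one codeword prefix another?):
  B='00' vs C='010': no prefix
  B='00' vs F='011': no prefix
  C='010' vs B='00': no prefix
  C='010' vs F='011': no prefix
  F='011' vs B='00': no prefix
  F='011' vs C='010': no prefix
No violation found over all pairs.

YES -- this is a valid prefix code. No codeword is a prefix of any other codeword.


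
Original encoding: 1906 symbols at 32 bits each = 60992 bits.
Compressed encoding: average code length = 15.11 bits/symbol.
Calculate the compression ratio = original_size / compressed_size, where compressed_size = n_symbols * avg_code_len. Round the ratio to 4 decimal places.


original_size = n_symbols * orig_bits = 1906 * 32 = 60992 bits
compressed_size = n_symbols * avg_code_len = 1906 * 15.11 = 28799.66 bits
ratio = original_size / compressed_size = 60992 / 28799.66 = 2.1178

Compression ratio = 2.1178


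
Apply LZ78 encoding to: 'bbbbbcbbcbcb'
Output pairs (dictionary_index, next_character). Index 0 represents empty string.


LZ78 encoding steps:
Dictionary: {0: ''}
Step 1: w='' (idx 0), next='b' -> output (0, 'b'), add 'b' as idx 1
Step 2: w='b' (idx 1), next='b' -> output (1, 'b'), add 'bb' as idx 2
Step 3: w='bb' (idx 2), next='c' -> output (2, 'c'), add 'bbc' as idx 3
Step 4: w='bbc' (idx 3), next='b' -> output (3, 'b'), add 'bbcb' as idx 4
Step 5: w='' (idx 0), next='c' -> output (0, 'c'), add 'c' as idx 5
Step 6: w='b' (idx 1), end of input -> output (1, '')


Encoded: [(0, 'b'), (1, 'b'), (2, 'c'), (3, 'b'), (0, 'c'), (1, '')]


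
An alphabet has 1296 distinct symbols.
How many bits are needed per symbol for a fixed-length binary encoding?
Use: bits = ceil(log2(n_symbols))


log2(1296) = 10.3399
Bracket: 2^10 = 1024 < 1296 <= 2^11 = 2048
So ceil(log2(1296)) = 11

bits = ceil(log2(1296)) = ceil(10.3399) = 11 bits


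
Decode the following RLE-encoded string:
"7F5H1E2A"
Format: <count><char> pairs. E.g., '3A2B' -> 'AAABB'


Expanding each <count><char> pair:
  7F -> 'FFFFFFF'
  5H -> 'HHHHH'
  1E -> 'E'
  2A -> 'AA'

Decoded = FFFFFFFHHHHHEAA


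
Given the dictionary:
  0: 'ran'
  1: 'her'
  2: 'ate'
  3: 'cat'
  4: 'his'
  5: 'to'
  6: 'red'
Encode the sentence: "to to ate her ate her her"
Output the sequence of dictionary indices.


Look up each word in the dictionary:
  'to' -> 5
  'to' -> 5
  'ate' -> 2
  'her' -> 1
  'ate' -> 2
  'her' -> 1
  'her' -> 1

Encoded: [5, 5, 2, 1, 2, 1, 1]


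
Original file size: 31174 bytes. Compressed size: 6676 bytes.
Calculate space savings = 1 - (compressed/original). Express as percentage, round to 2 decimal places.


ratio = compressed/original = 6676/31174 = 0.214153
savings = 1 - ratio = 1 - 0.214153 = 0.785847
as a percentage: 0.785847 * 100 = 78.58%

Space savings = 1 - 6676/31174 = 78.58%


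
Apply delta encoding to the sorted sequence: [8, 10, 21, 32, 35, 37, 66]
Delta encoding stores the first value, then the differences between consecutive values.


First value: 8
Deltas:
  10 - 8 = 2
  21 - 10 = 11
  32 - 21 = 11
  35 - 32 = 3
  37 - 35 = 2
  66 - 37 = 29


Delta encoded: [8, 2, 11, 11, 3, 2, 29]


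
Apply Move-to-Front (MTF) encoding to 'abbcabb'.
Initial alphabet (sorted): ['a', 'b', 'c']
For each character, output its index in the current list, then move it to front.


MTF encoding:
'a': index 0 in ['a', 'b', 'c'] -> ['a', 'b', 'c']
'b': index 1 in ['a', 'b', 'c'] -> ['b', 'a', 'c']
'b': index 0 in ['b', 'a', 'c'] -> ['b', 'a', 'c']
'c': index 2 in ['b', 'a', 'c'] -> ['c', 'b', 'a']
'a': index 2 in ['c', 'b', 'a'] -> ['a', 'c', 'b']
'b': index 2 in ['a', 'c', 'b'] -> ['b', 'a', 'c']
'b': index 0 in ['b', 'a', 'c'] -> ['b', 'a', 'c']


Output: [0, 1, 0, 2, 2, 2, 0]


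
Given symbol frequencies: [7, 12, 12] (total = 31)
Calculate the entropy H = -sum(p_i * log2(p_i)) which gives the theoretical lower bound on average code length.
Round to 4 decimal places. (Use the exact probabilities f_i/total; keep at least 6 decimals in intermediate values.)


Per-symbol terms -p_i * log2(p_i) with p_i = f_i/31:
  p = 7/31 = 0.225806: log2(p) = -2.146841, -p*log2(p) = 0.484771
  p = 12/31 = 0.387097: log2(p) = -1.369234, -p*log2(p) = 0.530026
  p = 12/31 = 0.387097: log2(p) = -1.369234, -p*log2(p) = 0.530026
H = 0.484771 + 0.530026 + 0.530026 = 1.544823

H = 1.5448 bits/symbol


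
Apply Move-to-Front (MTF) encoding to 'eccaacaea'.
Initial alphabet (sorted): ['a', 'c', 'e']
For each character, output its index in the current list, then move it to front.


MTF encoding:
'e': index 2 in ['a', 'c', 'e'] -> ['e', 'a', 'c']
'c': index 2 in ['e', 'a', 'c'] -> ['c', 'e', 'a']
'c': index 0 in ['c', 'e', 'a'] -> ['c', 'e', 'a']
'a': index 2 in ['c', 'e', 'a'] -> ['a', 'c', 'e']
'a': index 0 in ['a', 'c', 'e'] -> ['a', 'c', 'e']
'c': index 1 in ['a', 'c', 'e'] -> ['c', 'a', 'e']
'a': index 1 in ['c', 'a', 'e'] -> ['a', 'c', 'e']
'e': index 2 in ['a', 'c', 'e'] -> ['e', 'a', 'c']
'a': index 1 in ['e', 'a', 'c'] -> ['a', 'e', 'c']


Output: [2, 2, 0, 2, 0, 1, 1, 2, 1]


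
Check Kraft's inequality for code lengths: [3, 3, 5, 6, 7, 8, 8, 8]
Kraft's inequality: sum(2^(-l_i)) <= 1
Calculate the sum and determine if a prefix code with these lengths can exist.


Sum = 2^(-3) + 2^(-3) + 2^(-5) + 2^(-6) + 2^(-7) + 2^(-8) + 2^(-8) + 2^(-8)
    = 0.125 + 0.125 + 0.03125 + 0.015625 + 0.0078125 + 0.00390625 + 0.00390625 + 0.00390625
    = 81/256 = 0.31640625
Since 0.31640625 <= 1, Kraft's inequality IS satisfied.
A prefix code with these lengths CAN exist.

Kraft sum = 0.31640625. Satisfied.


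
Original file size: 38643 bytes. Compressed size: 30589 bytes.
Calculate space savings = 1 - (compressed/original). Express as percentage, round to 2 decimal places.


ratio = compressed/original = 30589/38643 = 0.791579
savings = 1 - ratio = 1 - 0.791579 = 0.208421
as a percentage: 0.208421 * 100 = 20.84%

Space savings = 1 - 30589/38643 = 20.84%


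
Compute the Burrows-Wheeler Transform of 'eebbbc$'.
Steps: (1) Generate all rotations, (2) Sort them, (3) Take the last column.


Rotations (sorted):
  0: $eebbbc -> last char: c
  1: bbbc$ee -> last char: e
  2: bbc$eeb -> last char: b
  3: bc$eebb -> last char: b
  4: c$eebbb -> last char: b
  5: ebbbc$e -> last char: e
  6: eebbbc$ -> last char: $


BWT = cebbbe$


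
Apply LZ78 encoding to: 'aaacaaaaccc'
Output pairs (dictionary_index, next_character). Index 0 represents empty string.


LZ78 encoding steps:
Dictionary: {0: ''}
Step 1: w='' (idx 0), next='a' -> output (0, 'a'), add 'a' as idx 1
Step 2: w='a' (idx 1), next='a' -> output (1, 'a'), add 'aa' as idx 2
Step 3: w='' (idx 0), next='c' -> output (0, 'c'), add 'c' as idx 3
Step 4: w='aa' (idx 2), next='a' -> output (2, 'a'), add 'aaa' as idx 4
Step 5: w='a' (idx 1), next='c' -> output (1, 'c'), add 'ac' as idx 5
Step 6: w='c' (idx 3), next='c' -> output (3, 'c'), add 'cc' as idx 6


Encoded: [(0, 'a'), (1, 'a'), (0, 'c'), (2, 'a'), (1, 'c'), (3, 'c')]


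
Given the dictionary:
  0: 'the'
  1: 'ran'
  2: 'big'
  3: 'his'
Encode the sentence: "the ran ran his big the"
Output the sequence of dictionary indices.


Look up each word in the dictionary:
  'the' -> 0
  'ran' -> 1
  'ran' -> 1
  'his' -> 3
  'big' -> 2
  'the' -> 0

Encoded: [0, 1, 1, 3, 2, 0]


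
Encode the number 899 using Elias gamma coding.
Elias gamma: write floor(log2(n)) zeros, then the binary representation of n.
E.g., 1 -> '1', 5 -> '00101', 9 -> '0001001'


num_bits = floor(log2(899)) + 1 = 10
leading_zeros = num_bits - 1 = 9
binary(899) = 1110000011

Elias gamma(899) = '000000000' + '1110000011' = 0000000001110000011 (19 bits)


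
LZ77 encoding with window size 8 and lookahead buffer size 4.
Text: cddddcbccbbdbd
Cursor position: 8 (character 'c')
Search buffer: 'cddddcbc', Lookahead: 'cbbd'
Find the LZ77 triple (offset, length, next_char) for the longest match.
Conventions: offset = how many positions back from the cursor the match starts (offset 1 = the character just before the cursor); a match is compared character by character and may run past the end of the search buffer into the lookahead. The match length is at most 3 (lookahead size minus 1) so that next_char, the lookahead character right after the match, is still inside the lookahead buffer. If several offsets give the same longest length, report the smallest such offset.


Try each offset into the search buffer:
  offset=1 (pos 7, char 'c'): match length 1
  offset=2 (pos 6, char 'b'): match length 0
  offset=3 (pos 5, char 'c'): match length 2
  offset=4 (pos 4, char 'd'): match length 0
  offset=5 (pos 3, char 'd'): match length 0
  offset=6 (pos 2, char 'd'): match length 0
  offset=7 (pos 1, char 'd'): match length 0
  offset=8 (pos 0, char 'c'): match length 1
Longest match has length 2 at offset 3.
next_char = character at position 8 + 2 = 10 -> 'b'

Best match: offset=3, length=2 (matching 'cb' starting at position 5)
LZ77 triple: (3, 2, 'b')


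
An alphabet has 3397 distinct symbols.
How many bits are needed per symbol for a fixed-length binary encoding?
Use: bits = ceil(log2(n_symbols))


log2(3397) = 11.73
Bracket: 2^11 = 2048 < 3397 <= 2^12 = 4096
So ceil(log2(3397)) = 12

bits = ceil(log2(3397)) = ceil(11.73) = 12 bits


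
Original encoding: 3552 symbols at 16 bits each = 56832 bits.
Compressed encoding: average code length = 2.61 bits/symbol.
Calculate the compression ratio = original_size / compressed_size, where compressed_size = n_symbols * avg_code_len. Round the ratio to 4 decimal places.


original_size = n_symbols * orig_bits = 3552 * 16 = 56832 bits
compressed_size = n_symbols * avg_code_len = 3552 * 2.61 = 9270.72 bits
ratio = original_size / compressed_size = 56832 / 9270.72 = 6.1303

Compression ratio = 6.1303


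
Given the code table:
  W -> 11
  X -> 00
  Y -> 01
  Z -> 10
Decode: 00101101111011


Decoding:
00 -> X
10 -> Z
11 -> W
01 -> Y
11 -> W
10 -> Z
11 -> W


Result: XZWYWZW


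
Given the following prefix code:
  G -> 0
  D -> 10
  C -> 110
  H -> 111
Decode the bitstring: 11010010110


Decoding step by step:
Bits 110 -> C
Bits 10 -> D
Bits 0 -> G
Bits 10 -> D
Bits 110 -> C


Decoded message: CDGDC


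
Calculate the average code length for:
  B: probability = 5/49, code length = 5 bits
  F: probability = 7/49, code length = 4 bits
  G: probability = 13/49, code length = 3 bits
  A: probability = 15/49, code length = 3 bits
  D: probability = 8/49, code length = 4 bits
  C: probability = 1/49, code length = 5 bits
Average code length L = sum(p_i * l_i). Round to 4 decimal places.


Weighted contributions p_i * l_i:
  B: (5/49) * 5 = 25/49
  F: (7/49) * 4 = 28/49
  G: (13/49) * 3 = 39/49
  A: (15/49) * 3 = 45/49
  D: (8/49) * 4 = 32/49
  C: (1/49) * 5 = 5/49
Sum = (25 + 28 + 39 + 45 + 32 + 5)/49 = 174/49

L = 174/49 = 3.5510 bits/symbol


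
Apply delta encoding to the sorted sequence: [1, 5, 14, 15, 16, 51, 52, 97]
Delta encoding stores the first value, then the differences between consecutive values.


First value: 1
Deltas:
  5 - 1 = 4
  14 - 5 = 9
  15 - 14 = 1
  16 - 15 = 1
  51 - 16 = 35
  52 - 51 = 1
  97 - 52 = 45


Delta encoded: [1, 4, 9, 1, 1, 35, 1, 45]


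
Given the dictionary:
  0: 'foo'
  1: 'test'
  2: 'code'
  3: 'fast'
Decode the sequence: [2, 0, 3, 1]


Look up each index in the dictionary:
  2 -> 'code'
  0 -> 'foo'
  3 -> 'fast'
  1 -> 'test'

Decoded: "code foo fast test"


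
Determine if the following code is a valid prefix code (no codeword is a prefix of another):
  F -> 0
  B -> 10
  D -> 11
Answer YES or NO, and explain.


Checking each pair (does one codeword prefix another?):
  F='0' vs B='10': no prefix
  F='0' vs D='11': no prefix
  B='10' vs F='0': no prefix
  B='10' vs D='11': no prefix
  D='11' vs F='0': no prefix
  D='11' vs B='10': no prefix
No violation found over all pairs.

YES -- this is a valid prefix code. No codeword is a prefix of any other codeword.


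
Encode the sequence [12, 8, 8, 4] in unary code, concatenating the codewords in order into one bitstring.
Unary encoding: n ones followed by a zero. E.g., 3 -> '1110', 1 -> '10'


Encode each number as n ones followed by a terminating 0:
  12 -> 1111111111110 (13 bits)
  8 -> 111111110 (9 bits)
  8 -> 111111110 (9 bits)
  4 -> 11110 (5 bits)
Total length = 13 + 9 + 9 + 5 = 36 bits.

Unary([12, 8, 8, 4]) = 111111111111011111111011111111011110 (36 bits)


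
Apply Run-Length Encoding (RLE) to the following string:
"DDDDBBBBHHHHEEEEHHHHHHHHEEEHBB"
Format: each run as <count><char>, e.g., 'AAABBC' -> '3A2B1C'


Scanning runs left to right:
  i=0: run of 'D' x 4 -> '4D'
  i=4: run of 'B' x 4 -> '4B'
  i=8: run of 'H' x 4 -> '4H'
  i=12: run of 'E' x 4 -> '4E'
  i=16: run of 'H' x 8 -> '8H'
  i=24: run of 'E' x 3 -> '3E'
  i=27: run of 'H' x 1 -> '1H'
  i=28: run of 'B' x 2 -> '2B'

RLE = 4D4B4H4E8H3E1H2B


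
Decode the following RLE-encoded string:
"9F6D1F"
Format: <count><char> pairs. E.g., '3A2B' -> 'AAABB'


Expanding each <count><char> pair:
  9F -> 'FFFFFFFFF'
  6D -> 'DDDDDD'
  1F -> 'F'

Decoded = FFFFFFFFFDDDDDDF


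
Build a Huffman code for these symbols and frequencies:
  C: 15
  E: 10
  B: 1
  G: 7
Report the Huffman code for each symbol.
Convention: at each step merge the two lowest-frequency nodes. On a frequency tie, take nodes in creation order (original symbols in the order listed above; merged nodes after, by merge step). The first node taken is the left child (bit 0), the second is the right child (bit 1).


Huffman tree construction:
Step 1: Merge B(1) + G(7) = 8
Step 2: Merge (B+G)(8) + E(10) = 18
Step 3: Merge C(15) + ((B+G)+E)(18) = 33
Read each symbol's code off the tree from the root (left child = 0, right child = 1).

Codes:
  C: 0 (length 1)
  E: 11 (length 2)
  B: 100 (length 3)
  G: 101 (length 3)
Average code length: 59/33 = 1.7879 bits/symbol


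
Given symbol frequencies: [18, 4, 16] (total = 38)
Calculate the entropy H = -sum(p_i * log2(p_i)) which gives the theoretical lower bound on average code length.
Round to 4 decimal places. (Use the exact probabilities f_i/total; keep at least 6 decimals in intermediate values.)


Per-symbol terms -p_i * log2(p_i) with p_i = f_i/38:
  p = 18/38 = 0.473684: log2(p) = -1.078003, -p*log2(p) = 0.510633
  p = 4/38 = 0.105263: log2(p) = -3.247928, -p*log2(p) = 0.341887
  p = 16/38 = 0.421053: log2(p) = -1.247928, -p*log2(p) = 0.525443
H = 0.510633 + 0.341887 + 0.525443 = 1.377963

H = 1.378 bits/symbol


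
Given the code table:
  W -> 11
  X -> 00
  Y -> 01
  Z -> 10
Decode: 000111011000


Decoding:
00 -> X
01 -> Y
11 -> W
01 -> Y
10 -> Z
00 -> X


Result: XYWYZX
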